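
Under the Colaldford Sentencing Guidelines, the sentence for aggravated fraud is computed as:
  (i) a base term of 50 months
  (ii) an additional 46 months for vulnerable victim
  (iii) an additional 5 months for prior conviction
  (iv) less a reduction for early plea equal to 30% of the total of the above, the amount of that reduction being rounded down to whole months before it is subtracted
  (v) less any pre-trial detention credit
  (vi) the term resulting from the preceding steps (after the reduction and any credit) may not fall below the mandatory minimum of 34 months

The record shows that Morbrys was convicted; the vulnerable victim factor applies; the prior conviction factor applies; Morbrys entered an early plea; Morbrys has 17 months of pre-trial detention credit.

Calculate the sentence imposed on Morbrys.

Vulnerable victim enhancement: +46 months
Prior conviction enhancement: +5 months
Adjusted term: 50 months + 46 months + 5 months = 101 months
Early plea reduction: 30% of 101 months = 30 months (rounded down)
After reduction: 101 − 30 = 71 months
Less pre-trial detention credit: 71 months − 17 months = 54 months
Minimum 34 months: 54 months meets the minimum, no increase.

54 months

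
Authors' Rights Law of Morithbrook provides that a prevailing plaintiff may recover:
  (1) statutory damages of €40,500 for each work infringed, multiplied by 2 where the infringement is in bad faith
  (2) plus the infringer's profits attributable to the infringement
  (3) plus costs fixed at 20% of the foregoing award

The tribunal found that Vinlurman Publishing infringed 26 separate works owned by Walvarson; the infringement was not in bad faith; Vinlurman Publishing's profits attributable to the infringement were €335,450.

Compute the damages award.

Statutory damages: 26 × €40,500 = €1,053,000
Infringement not in bad faith: no ×2 enhancement.
Combined award: €1,053,000 + €335,450 = €1,388,450
Costs: 20% of €1,388,450 = €277,690
Award plus costs: €1,388,450 + €277,690 = €1,666,140

€1,666,140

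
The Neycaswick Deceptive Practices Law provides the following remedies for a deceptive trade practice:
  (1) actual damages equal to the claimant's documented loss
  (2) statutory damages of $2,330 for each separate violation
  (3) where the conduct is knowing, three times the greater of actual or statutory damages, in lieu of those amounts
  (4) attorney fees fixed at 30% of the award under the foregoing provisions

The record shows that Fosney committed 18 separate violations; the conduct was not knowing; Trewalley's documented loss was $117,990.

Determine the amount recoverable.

Statutory damages: 18 × $2,330 = $41,940
Conduct not knowing: the in-lieu enhancement does not apply.
Actual plus statutory damages: $117,990 + $41,940 = $159,930
Attorney fees: 30% of $159,930 = $47,979
Total recovery: $159,930 + $47,979 = $207,909

$207,909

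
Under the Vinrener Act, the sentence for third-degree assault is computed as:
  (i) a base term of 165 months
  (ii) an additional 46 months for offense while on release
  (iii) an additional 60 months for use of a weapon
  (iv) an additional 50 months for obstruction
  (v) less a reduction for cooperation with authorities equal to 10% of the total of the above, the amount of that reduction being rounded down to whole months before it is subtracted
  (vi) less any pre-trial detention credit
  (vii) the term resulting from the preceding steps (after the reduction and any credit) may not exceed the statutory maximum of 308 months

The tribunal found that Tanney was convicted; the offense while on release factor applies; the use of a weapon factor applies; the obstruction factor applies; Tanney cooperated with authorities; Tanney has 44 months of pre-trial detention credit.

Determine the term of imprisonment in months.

245 months

Offense while on release enhancement: +46 months
Use of a weapon enhancement: +60 months
Obstruction enhancement: +50 months
Adjusted term: 165 months + 46 months + 60 months + 50 months = 321 months
Cooperation with authorities reduction: 10% of 321 months = 32 months (rounded down)
After reduction: 321 − 32 = 289 months
Less pre-trial detention credit: 289 months − 44 months = 245 months
Cap at 308 months: 245 months is within the cap, no reduction.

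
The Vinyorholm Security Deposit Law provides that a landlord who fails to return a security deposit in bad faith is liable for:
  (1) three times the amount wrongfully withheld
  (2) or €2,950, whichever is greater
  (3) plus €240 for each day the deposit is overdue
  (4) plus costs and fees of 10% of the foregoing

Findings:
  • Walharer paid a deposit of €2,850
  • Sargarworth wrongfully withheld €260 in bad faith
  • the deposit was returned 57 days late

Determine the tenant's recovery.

Trebled: 3 × €260 = €780
Minimum €2,950: €780 is below the minimum → €2,950
Late-return penalty: 57 × €240 = €13,680
Damages plus late penalty: €2,950 + €13,680 = €16,630
Costs and fees: 10% of €16,630 = €1,663
Total recovery: €16,630 + €1,663 = €18,293

€18,293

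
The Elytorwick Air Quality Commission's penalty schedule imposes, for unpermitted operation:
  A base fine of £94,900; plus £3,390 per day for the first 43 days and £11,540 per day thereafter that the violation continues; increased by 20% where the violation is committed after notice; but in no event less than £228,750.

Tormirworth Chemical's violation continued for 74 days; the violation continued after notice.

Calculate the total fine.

Civil penalty: £718,092

First 43 days: 43 × £3,390 = £145,770
Remaining days: (74 − 43) × £11,540 = £357,740
Per-day component: £145,770 + £357,740 = £503,510
Base plus per-day: £94,900 + £503,510 = £598,410
Enhancement: 20% of £598,410 = £119,682
Enhanced fine: £598,410 + £119,682 = £718,092
Minimum £228,750: £718,092 meets the minimum, no increase.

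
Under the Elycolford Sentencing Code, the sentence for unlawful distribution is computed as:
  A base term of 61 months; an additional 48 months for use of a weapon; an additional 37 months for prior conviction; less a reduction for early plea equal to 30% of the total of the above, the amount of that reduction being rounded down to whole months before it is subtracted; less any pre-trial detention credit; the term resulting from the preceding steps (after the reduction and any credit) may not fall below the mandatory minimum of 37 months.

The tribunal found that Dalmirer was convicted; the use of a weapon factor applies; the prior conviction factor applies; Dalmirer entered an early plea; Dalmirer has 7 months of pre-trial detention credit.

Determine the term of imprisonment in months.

Use of a weapon enhancement: +48 months
Prior conviction enhancement: +37 months
Adjusted term: 61 months + 48 months + 37 months = 146 months
Early plea reduction: 30% of 146 months = 43 months (rounded down)
After reduction: 146 − 43 = 103 months
Less pre-trial detention credit: 103 months − 7 months = 96 months
Minimum 37 months: 96 months meets the minimum, no increase.

96 months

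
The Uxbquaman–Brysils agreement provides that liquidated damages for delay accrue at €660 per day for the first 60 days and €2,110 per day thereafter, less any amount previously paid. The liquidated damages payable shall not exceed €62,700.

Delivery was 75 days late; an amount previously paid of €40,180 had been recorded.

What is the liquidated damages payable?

First 60 days: 60 × €660 = €39,600
Remaining days: (75 − 60) × €2,110 = €31,650
Accrued per-day damages: €39,600 + €31,650 = €71,250
Less amount previously paid: €71,250 − €40,180 = €31,070
Cap at €62,700: €31,070 is within the cap, no reduction.

Liquidated damages: €31,070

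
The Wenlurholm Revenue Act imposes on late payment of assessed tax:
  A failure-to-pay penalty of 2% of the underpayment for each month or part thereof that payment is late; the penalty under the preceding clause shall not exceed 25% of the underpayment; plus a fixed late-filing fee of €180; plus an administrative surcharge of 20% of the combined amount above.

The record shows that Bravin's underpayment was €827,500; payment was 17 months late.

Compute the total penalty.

Accrued rate: 2% × 17 = 34%, capped at 25% → 25%
Failure-to-pay penalty: 25% of €827,500 = €206,875
Penalty before surcharge: €206,875 + €180 = €207,055
Administrative surcharge: 20% of €207,055 = €41,411
Total penalty: €207,055 + €41,411 = €248,466

€248,466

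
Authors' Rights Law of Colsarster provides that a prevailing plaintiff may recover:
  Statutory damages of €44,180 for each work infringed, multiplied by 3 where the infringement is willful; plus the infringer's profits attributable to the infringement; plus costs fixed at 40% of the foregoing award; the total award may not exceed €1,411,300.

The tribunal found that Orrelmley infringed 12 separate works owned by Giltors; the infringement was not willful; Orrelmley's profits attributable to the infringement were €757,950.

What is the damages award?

Statutory damages: 12 × €44,180 = €530,160
Infringement not willful: no ×3 enhancement.
Combined award: €530,160 + €757,950 = €1,288,110
Costs: 40% of €1,288,110 = €515,244
Award plus costs: €1,288,110 + €515,244 = €1,803,354
Cap at €1,411,300: €1,803,354 exceeds the cap → €1,411,300

€1,411,300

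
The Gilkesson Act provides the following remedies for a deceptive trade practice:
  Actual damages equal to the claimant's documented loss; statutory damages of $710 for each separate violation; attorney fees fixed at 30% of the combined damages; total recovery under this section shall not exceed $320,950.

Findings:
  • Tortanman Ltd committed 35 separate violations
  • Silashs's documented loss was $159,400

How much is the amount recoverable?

Total recovery: $239,525

Statutory damages: 35 × $710 = $24,850
Combined damages: $159,400 + $24,850 = $184,250
Attorney fees: 30% of $184,250 = $55,275
Total before cap: $184,250 + $55,275 = $239,525
Cap at $320,950: $239,525 is within the cap, no reduction.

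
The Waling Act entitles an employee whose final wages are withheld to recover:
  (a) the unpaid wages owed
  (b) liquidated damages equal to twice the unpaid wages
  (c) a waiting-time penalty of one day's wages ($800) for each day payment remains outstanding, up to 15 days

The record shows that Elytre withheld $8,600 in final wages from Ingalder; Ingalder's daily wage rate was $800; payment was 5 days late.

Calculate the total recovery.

Doubled: 2 × $8,600 = $17,200
Penalty days: min(5, 15) = 5
Waiting-time penalty: 5 × $800 = $4,000
Total award: $8,600 + $17,200 + $4,000 = $29,800

Total award: $29,800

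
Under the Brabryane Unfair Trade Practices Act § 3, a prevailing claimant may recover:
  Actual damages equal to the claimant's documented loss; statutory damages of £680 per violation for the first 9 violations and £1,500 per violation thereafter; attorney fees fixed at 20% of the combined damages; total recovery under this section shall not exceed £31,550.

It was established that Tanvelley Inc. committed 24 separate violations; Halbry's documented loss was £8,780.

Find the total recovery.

First 9 violations: 9 × £680 = £6,120
Remaining violations: (24 − 9) × £1,500 = £22,500
Statutory damages: £6,120 + £22,500 = £28,620
Combined damages: £8,780 + £28,620 = £37,400
Attorney fees: 20% of £37,400 = £7,480
Total before cap: £37,400 + £7,480 = £44,880
Cap at £31,550: £44,880 exceeds the cap → £31,550

£31,550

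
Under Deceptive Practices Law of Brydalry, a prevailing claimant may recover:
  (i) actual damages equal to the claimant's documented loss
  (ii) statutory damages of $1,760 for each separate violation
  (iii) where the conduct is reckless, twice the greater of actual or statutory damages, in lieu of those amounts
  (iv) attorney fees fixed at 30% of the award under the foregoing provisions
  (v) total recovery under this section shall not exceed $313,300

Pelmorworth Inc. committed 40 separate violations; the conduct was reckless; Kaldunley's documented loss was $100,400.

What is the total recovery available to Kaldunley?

$261,040

Statutory damages: 40 × $1,760 = $70,400
Greater of actual damages ($100,400) or statutory damages ($70,400): $100,400
Doubled: 2 × $100,400 = $200,800
Attorney fees: 30% of $200,800 = $60,240
Total before cap: $200,800 + $60,240 = $261,040
Cap at $313,300: $261,040 is within the cap, no reduction.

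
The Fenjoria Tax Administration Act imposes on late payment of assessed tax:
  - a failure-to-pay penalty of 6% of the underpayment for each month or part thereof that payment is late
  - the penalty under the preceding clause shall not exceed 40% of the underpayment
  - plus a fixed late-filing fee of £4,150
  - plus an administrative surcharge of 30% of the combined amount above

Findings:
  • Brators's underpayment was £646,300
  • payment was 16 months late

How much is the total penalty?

Accrued rate: 6% × 16 = 96%, capped at 40% → 40%
Failure-to-pay penalty: 40% of £646,300 = £258,520
Penalty before surcharge: £258,520 + £4,150 = £262,670
Administrative surcharge: 30% of £262,670 = £78,801
Total penalty: £262,670 + £78,801 = £341,471

£341,471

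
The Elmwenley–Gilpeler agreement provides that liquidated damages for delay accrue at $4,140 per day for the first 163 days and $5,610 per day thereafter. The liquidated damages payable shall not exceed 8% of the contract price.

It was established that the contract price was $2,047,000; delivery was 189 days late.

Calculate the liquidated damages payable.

$163,760

First 163 days: 163 × $4,140 = $674,820
Remaining days: (189 − 163) × $5,610 = $145,860
Accrued per-day damages: $674,820 + $145,860 = $820,680
Cap: 8% of $2,047,000 = $163,760
Cap at $163,760: $820,680 exceeds the cap → $163,760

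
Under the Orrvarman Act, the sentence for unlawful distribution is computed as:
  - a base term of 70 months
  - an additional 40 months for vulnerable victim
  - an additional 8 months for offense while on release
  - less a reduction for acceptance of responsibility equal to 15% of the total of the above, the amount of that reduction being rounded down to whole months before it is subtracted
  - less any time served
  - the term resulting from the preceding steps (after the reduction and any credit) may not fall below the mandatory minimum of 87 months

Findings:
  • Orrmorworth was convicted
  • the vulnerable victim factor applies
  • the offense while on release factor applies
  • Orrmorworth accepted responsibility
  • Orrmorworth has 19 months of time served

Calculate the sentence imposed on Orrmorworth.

87 months

Vulnerable victim enhancement: +40 months
Offense while on release enhancement: +8 months
Adjusted term: 70 months + 40 months + 8 months = 118 months
Acceptance of responsibility reduction: 15% of 118 months = 17 months (rounded down)
After reduction: 118 − 17 = 101 months
Less time served: 101 months − 19 months = 82 months
Minimum 87 months: 82 months is below the minimum → 87 months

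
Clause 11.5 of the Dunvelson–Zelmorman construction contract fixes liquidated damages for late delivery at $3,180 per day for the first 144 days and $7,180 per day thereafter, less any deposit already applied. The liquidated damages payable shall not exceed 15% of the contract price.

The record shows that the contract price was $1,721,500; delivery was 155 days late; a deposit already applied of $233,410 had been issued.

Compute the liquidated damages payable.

First 144 days: 144 × $3,180 = $457,920
Remaining days: (155 − 144) × $7,180 = $78,980
Accrued per-day damages: $457,920 + $78,980 = $536,900
Less deposit already applied: $536,900 − $233,410 = $303,490
Cap: 15% of $1,721,500 = $258,225
Cap at $258,225: $303,490 exceeds the cap → $258,225

$258,225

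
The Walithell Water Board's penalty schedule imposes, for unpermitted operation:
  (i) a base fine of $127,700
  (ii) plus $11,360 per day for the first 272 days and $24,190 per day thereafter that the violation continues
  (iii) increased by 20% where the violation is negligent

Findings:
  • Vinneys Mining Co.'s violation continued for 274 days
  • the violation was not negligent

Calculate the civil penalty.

Civil penalty: $3,266,000

First 272 days: 272 × $11,360 = $3,089,920
Remaining days: (274 − 272) × $24,190 = $48,380
Per-day component: $3,089,920 + $48,380 = $3,138,300
Base plus per-day: $127,700 + $3,138,300 = $3,266,000
The violation was not negligent: no 20% increase.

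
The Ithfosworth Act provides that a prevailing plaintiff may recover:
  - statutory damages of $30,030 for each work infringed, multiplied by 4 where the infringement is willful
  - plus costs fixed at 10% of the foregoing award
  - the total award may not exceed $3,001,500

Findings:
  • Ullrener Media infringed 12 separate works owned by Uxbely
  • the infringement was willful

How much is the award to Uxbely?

Statutory damages: 12 × $30,030 = $360,360
Multiplied by 4: 4 × $360,360 = $1,441,440
Costs: 10% of $1,441,440 = $144,144
Award plus costs: $1,441,440 + $144,144 = $1,585,584
Cap at $3,001,500: $1,585,584 is within the cap, no reduction.

$1,585,584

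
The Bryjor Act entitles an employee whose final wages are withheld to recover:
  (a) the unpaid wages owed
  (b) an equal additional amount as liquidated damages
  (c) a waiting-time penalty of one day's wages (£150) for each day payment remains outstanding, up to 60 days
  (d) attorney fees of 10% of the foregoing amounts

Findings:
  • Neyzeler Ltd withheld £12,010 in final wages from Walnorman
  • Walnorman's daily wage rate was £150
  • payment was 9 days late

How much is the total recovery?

Liquidated damages (equal amount): £12,010
Penalty days: min(9, 60) = 9
Waiting-time penalty: 9 × £150 = £1,350
Subtotal: £12,010 + £12,010 + £1,350 = £25,370
Attorney fees: 10% of £25,370 = £2,537
Total award: £25,370 + £2,537 = £27,907

£27,907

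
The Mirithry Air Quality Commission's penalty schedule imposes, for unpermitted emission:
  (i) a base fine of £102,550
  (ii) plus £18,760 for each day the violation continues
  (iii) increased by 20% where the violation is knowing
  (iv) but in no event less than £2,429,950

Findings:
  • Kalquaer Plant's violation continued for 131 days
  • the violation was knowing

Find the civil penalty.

£3,072,132

Per-day component: 131 × £18,760 = £2,457,560
Base plus per-day: £102,550 + £2,457,560 = £2,560,110
Enhancement: 20% of £2,560,110 = £512,022
Enhanced fine: £2,560,110 + £512,022 = £3,072,132
Minimum £2,429,950: £3,072,132 meets the minimum, no increase.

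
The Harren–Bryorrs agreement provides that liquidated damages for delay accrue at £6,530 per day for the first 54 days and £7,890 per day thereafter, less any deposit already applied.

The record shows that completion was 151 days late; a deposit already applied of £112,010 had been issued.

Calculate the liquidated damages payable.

First 54 days: 54 × £6,530 = £352,620
Remaining days: (151 − 54) × £7,890 = £765,330
Accrued per-day damages: £352,620 + £765,330 = £1,117,950
Less deposit already applied: £1,117,950 − £112,010 = £1,005,940

Liquidated damages: £1,005,940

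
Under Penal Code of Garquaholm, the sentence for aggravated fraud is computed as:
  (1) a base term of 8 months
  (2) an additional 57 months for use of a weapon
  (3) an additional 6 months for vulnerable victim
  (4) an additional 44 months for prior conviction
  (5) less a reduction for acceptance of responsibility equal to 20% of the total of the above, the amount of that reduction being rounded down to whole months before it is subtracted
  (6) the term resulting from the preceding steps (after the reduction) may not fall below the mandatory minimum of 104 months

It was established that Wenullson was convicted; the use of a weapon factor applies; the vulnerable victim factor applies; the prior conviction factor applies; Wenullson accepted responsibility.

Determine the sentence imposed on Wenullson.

Use of a weapon enhancement: +57 months
Vulnerable victim enhancement: +6 months
Prior conviction enhancement: +44 months
Adjusted term: 8 months + 57 months + 6 months + 44 months = 115 months
Acceptance of responsibility reduction: 20% of 115 months = 23 months (rounded down)
After reduction: 115 − 23 = 92 months
Minimum 104 months: 92 months is below the minimum → 104 months

104 months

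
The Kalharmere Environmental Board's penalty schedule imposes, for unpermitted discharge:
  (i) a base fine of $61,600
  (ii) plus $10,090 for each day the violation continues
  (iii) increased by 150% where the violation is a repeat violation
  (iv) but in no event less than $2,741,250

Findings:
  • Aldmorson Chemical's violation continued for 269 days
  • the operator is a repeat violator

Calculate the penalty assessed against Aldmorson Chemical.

Per-day component: 269 × $10,090 = $2,714,210
Base plus per-day: $61,600 + $2,714,210 = $2,775,810
Enhancement: 150% of $2,775,810 = $4,163,715
Enhanced fine: $2,775,810 + $4,163,715 = $6,939,525
Minimum $2,741,250: $6,939,525 meets the minimum, no increase.

Civil penalty: $6,939,525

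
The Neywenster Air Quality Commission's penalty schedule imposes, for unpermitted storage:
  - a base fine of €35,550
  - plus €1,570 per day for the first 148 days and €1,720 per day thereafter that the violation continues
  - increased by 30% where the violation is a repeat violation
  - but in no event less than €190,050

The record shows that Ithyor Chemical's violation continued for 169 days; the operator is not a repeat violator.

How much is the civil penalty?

First 148 days: 148 × €1,570 = €232,360
Remaining days: (169 − 148) × €1,720 = €36,120
Per-day component: €232,360 + €36,120 = €268,480
Base plus per-day: €35,550 + €268,480 = €304,030
The operator is not a repeat violator: no 30% increase.
Minimum €190,050: €304,030 meets the minimum, no increase.

Civil penalty: €304,030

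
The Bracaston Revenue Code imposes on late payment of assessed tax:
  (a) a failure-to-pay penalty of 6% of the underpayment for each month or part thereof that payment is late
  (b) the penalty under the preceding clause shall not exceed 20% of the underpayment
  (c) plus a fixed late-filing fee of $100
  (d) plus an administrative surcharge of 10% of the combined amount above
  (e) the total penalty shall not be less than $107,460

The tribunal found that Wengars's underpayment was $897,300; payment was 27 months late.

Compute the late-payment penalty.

$197,516

Accrued rate: 6% × 27 = 162%, capped at 20% → 20%
Failure-to-pay penalty: 20% of $897,300 = $179,460
Penalty before surcharge: $179,460 + $100 = $179,560
Administrative surcharge: 10% of $179,560 = $17,956
Total penalty: $179,560 + $17,956 = $197,516
Minimum $107,460: $197,516 meets the minimum, no increase.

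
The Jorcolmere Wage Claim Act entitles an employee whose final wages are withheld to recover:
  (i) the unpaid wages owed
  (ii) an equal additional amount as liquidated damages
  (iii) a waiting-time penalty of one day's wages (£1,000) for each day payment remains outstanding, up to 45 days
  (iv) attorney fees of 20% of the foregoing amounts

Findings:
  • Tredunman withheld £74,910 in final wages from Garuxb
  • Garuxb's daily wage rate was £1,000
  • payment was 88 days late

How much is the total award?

Liquidated damages (equal amount): £74,910
Penalty days: min(88, 45) = 45
Waiting-time penalty: 45 × £1,000 = £45,000
Subtotal: £74,910 + £74,910 + £45,000 = £194,820
Attorney fees: 20% of £194,820 = £38,964
Total award: £194,820 + £38,964 = £233,784

£233,784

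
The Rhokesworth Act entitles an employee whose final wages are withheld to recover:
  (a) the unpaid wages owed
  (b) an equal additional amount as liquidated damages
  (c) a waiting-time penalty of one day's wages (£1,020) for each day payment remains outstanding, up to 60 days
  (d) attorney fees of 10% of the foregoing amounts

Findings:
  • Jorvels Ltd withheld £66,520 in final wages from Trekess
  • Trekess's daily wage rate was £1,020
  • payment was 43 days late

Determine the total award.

Total award: £194,590

Liquidated damages (equal amount): £66,520
Penalty days: min(43, 60) = 43
Waiting-time penalty: 43 × £1,020 = £43,860
Subtotal: £66,520 + £66,520 + £43,860 = £176,900
Attorney fees: 10% of £176,900 = £17,690
Total award: £176,900 + £17,690 = £194,590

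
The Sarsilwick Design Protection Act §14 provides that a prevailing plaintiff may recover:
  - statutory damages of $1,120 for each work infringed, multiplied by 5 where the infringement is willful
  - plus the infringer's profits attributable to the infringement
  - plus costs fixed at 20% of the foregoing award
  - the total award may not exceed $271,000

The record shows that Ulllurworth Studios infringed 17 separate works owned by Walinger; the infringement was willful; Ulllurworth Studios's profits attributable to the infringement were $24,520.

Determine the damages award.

$143,664

Statutory damages: 17 × $1,120 = $19,040
Multiplied by 5: 5 × $19,040 = $95,200
Combined award: $95,200 + $24,520 = $119,720
Costs: 20% of $119,720 = $23,944
Award plus costs: $119,720 + $23,944 = $143,664
Cap at $271,000: $143,664 is within the cap, no reduction.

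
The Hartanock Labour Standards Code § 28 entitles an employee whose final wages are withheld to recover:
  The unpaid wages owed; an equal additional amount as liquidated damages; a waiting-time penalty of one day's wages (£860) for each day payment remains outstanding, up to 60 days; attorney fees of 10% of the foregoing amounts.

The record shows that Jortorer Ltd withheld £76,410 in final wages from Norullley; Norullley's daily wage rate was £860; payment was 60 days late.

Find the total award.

Liquidated damages (equal amount): £76,410
Penalty days: min(60, 60) = 60
Waiting-time penalty: 60 × £860 = £51,600
Subtotal: £76,410 + £76,410 + £51,600 = £204,420
Attorney fees: 10% of £204,420 = £20,442
Total award: £204,420 + £20,442 = £224,862

Total award: £224,862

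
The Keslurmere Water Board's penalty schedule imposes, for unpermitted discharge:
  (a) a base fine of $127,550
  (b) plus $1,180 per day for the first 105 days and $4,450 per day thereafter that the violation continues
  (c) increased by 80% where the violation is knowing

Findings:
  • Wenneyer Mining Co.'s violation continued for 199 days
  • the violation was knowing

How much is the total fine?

$1,205,550

First 105 days: 105 × $1,180 = $123,900
Remaining days: (199 − 105) × $4,450 = $418,300
Per-day component: $123,900 + $418,300 = $542,200
Base plus per-day: $127,550 + $542,200 = $669,750
Enhancement: 80% of $669,750 = $535,800
Enhanced fine: $669,750 + $535,800 = $1,205,550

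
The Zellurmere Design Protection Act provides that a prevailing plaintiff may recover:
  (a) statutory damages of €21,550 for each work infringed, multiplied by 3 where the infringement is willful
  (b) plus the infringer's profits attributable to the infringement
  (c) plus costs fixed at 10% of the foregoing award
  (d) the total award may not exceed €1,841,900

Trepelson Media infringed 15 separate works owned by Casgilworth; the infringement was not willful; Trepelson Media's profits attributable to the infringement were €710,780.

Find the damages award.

Statutory damages: 15 × €21,550 = €323,250
Infringement not willful: no ×3 enhancement.
Combined award: €323,250 + €710,780 = €1,034,030
Costs: 10% of €1,034,030 = €103,403
Award plus costs: €1,034,030 + €103,403 = €1,137,433
Cap at €1,841,900: €1,137,433 is within the cap, no reduction.

Award: €1,137,433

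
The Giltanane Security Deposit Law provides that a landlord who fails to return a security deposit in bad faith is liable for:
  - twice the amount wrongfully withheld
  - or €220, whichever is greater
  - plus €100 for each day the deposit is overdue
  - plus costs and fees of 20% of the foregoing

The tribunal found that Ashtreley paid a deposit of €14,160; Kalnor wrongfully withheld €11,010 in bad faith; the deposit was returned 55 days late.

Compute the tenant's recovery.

Doubled: 2 × €11,010 = €22,020
Minimum €220: €22,020 meets the minimum, no increase.
Late-return penalty: 55 × €100 = €5,500
Damages plus late penalty: €22,020 + €5,500 = €27,520
Costs and fees: 20% of €27,520 = €5,504
Total recovery: €27,520 + €5,504 = €33,024

€33,024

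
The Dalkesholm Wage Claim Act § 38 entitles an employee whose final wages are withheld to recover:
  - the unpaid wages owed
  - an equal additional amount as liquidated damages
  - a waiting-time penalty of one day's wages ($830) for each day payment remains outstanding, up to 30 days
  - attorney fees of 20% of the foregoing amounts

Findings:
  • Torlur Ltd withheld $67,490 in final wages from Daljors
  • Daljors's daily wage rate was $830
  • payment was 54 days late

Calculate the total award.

Liquidated damages (equal amount): $67,490
Penalty days: min(54, 30) = 30
Waiting-time penalty: 30 × $830 = $24,900
Subtotal: $67,490 + $67,490 + $24,900 = $159,880
Attorney fees: 20% of $159,880 = $31,976
Total award: $159,880 + $31,976 = $191,856

$191,856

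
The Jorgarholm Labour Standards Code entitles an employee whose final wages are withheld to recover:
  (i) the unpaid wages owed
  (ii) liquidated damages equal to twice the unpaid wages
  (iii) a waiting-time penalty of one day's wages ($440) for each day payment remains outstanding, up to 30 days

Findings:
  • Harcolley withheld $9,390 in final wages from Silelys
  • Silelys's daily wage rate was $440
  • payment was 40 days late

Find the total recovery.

Doubled: 2 × $9,390 = $18,780
Penalty days: min(40, 30) = 30
Waiting-time penalty: 30 × $440 = $13,200
Total award: $9,390 + $18,780 + $13,200 = $41,370

$41,370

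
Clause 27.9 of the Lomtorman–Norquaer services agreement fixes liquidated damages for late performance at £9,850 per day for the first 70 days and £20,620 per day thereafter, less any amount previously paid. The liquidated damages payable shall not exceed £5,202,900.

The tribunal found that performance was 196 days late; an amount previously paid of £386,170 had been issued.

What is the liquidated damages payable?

£2,901,450

First 70 days: 70 × £9,850 = £689,500
Remaining days: (196 − 70) × £20,620 = £2,598,120
Accrued per-day damages: £689,500 + £2,598,120 = £3,287,620
Less amount previously paid: £3,287,620 − £386,170 = £2,901,450
Cap at £5,202,900: £2,901,450 is within the cap, no reduction.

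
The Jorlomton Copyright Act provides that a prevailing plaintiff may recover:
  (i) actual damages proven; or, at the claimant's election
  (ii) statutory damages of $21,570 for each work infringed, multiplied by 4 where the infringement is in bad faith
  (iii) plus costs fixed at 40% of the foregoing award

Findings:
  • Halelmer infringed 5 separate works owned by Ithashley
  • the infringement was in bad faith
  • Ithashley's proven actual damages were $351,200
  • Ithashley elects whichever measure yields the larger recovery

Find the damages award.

Statutory damages: 5 × $21,570 = $107,850
Multiplied by 4: 4 × $107,850 = $431,400
Greater of actual damages ($351,200) or enhanced statutory damages ($431,400): $431,400
Costs: 40% of $431,400 = $172,560
Award plus costs: $431,400 + $172,560 = $603,960

$603,960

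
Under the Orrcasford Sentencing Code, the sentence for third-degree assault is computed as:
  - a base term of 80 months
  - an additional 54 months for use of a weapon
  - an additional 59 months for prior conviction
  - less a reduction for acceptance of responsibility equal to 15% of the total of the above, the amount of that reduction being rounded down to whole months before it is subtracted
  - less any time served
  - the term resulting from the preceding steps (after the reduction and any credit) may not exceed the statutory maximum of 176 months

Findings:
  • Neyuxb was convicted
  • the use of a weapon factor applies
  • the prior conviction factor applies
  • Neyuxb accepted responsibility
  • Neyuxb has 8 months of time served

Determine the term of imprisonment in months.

157 months

Use of a weapon enhancement: +54 months
Prior conviction enhancement: +59 months
Adjusted term: 80 months + 54 months + 59 months = 193 months
Acceptance of responsibility reduction: 15% of 193 months = 28 months (rounded down)
After reduction: 193 − 28 = 165 months
Less time served: 165 months − 8 months = 157 months
Cap at 176 months: 157 months is within the cap, no reduction.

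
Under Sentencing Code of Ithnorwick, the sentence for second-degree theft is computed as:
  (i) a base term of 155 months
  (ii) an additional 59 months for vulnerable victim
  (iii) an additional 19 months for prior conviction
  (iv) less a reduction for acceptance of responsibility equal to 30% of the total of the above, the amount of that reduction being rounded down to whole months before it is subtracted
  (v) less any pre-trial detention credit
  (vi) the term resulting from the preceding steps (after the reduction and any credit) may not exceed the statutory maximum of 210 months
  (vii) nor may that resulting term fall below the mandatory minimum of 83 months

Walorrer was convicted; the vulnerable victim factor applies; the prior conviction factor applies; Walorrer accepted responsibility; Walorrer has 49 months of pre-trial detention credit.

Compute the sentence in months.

Vulnerable victim enhancement: +59 months
Prior conviction enhancement: +19 months
Adjusted term: 155 months + 59 months + 19 months = 233 months
Acceptance of responsibility reduction: 30% of 233 months = 69 months (rounded down)
After reduction: 233 − 69 = 164 months
Less pre-trial detention credit: 164 months − 49 months = 115 months
Cap at 210 months: 115 months is within the cap, no reduction.
Minimum 83 months: 115 months meets the minimum, no increase.

115 months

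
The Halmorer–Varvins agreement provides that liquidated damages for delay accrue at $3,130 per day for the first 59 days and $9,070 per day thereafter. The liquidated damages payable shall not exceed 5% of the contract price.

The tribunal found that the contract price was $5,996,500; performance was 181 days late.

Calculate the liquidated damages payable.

$299,825

First 59 days: 59 × $3,130 = $184,670
Remaining days: (181 − 59) × $9,070 = $1,106,540
Accrued per-day damages: $184,670 + $1,106,540 = $1,291,210
Cap: 5% of $5,996,500 = $299,825
Cap at $299,825: $1,291,210 exceeds the cap → $299,825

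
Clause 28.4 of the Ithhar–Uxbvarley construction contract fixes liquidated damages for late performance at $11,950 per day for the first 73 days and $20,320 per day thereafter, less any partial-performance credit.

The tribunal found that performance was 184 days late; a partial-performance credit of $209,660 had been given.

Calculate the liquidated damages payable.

First 73 days: 73 × $11,950 = $872,350
Remaining days: (184 − 73) × $20,320 = $2,255,520
Accrued per-day damages: $872,350 + $2,255,520 = $3,127,870
Less partial-performance credit: $3,127,870 − $209,660 = $2,918,210

$2,918,210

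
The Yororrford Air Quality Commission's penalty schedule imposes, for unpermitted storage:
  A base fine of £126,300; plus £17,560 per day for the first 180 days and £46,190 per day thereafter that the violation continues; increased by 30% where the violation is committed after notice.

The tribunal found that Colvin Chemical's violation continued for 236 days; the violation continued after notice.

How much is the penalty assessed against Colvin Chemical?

First 180 days: 180 × £17,560 = £3,160,800
Remaining days: (236 − 180) × £46,190 = £2,586,640
Per-day component: £3,160,800 + £2,586,640 = £5,747,440
Base plus per-day: £126,300 + £5,747,440 = £5,873,740
Enhancement: 30% of £5,873,740 = £1,762,122
Enhanced fine: £5,873,740 + £1,762,122 = £7,635,862

£7,635,862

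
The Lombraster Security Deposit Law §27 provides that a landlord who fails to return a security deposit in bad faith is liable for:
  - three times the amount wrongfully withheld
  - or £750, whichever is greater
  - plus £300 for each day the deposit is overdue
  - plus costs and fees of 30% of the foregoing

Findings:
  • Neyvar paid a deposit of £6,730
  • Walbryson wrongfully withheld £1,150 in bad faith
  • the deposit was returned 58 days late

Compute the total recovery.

Trebled: 3 × £1,150 = £3,450
Minimum £750: £3,450 meets the minimum, no increase.
Late-return penalty: 58 × £300 = £17,400
Damages plus late penalty: £3,450 + £17,400 = £20,850
Costs and fees: 30% of £20,850 = £6,255
Total recovery: £20,850 + £6,255 = £27,105

£27,105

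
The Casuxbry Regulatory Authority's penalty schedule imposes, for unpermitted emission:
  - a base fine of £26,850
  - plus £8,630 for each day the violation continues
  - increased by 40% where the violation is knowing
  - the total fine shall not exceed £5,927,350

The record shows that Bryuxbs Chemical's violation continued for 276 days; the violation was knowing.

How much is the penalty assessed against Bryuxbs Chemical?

Per-day component: 276 × £8,630 = £2,381,880
Base plus per-day: £26,850 + £2,381,880 = £2,408,730
Enhancement: 40% of £2,408,730 = £963,492
Enhanced fine: £2,408,730 + £963,492 = £3,372,222
Cap at £5,927,350: £3,372,222 is within the cap, no reduction.

£3,372,222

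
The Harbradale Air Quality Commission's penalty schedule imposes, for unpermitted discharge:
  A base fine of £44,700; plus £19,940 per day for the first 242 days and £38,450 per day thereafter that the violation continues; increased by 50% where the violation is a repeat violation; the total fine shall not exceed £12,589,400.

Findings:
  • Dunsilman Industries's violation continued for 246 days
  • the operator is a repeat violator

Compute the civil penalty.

£7,535,970

First 242 days: 242 × £19,940 = £4,825,480
Remaining days: (246 − 242) × £38,450 = £153,800
Per-day component: £4,825,480 + £153,800 = £4,979,280
Base plus per-day: £44,700 + £4,979,280 = £5,023,980
Enhancement: 50% of £5,023,980 = £2,511,990
Enhanced fine: £5,023,980 + £2,511,990 = £7,535,970
Cap at £12,589,400: £7,535,970 is within the cap, no reduction.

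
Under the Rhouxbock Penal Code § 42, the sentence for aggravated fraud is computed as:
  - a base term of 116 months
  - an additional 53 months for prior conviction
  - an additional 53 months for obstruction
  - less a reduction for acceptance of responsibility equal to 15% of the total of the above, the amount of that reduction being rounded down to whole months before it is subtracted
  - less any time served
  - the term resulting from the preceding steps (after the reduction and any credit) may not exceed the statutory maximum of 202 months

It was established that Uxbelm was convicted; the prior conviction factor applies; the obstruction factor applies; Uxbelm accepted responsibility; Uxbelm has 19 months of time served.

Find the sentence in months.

170 months

Prior conviction enhancement: +53 months
Obstruction enhancement: +53 months
Adjusted term: 116 months + 53 months + 53 months = 222 months
Acceptance of responsibility reduction: 15% of 222 months = 33 months (rounded down)
After reduction: 222 − 33 = 189 months
Less time served: 189 months − 19 months = 170 months
Cap at 202 months: 170 months is within the cap, no reduction.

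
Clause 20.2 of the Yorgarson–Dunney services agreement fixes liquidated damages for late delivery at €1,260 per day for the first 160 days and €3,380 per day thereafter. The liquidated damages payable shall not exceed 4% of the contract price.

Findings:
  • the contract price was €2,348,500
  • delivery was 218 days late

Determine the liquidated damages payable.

First 160 days: 160 × €1,260 = €201,600
Remaining days: (218 − 160) × €3,380 = €196,040
Accrued per-day damages: €201,600 + €196,040 = €397,640
Cap: 4% of €2,348,500 = €93,940
Cap at €93,940: €397,640 exceeds the cap → €93,940

Liquidated damages: €93,940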